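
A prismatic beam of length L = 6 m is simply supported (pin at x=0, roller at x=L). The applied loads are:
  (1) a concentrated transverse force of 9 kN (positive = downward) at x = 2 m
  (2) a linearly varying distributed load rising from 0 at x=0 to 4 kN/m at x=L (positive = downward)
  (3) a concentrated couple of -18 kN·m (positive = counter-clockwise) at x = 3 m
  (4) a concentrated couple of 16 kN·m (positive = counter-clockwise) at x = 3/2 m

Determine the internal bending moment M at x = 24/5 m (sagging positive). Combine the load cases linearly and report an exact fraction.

Load 1 — point force P=9 kN at a=2 m (b=L-a=4):
  M_1 = Pa(L-x)/L  [x>a] = 9·2·(6-(24/5))/6 = 18/5 kN·m
Load 2 — triangular load w₀=4 kN/m (0→w₀ over full span):
  M_2 = w₀Lx/6 - w₀x³/(6L) = 4·6·(24/5)/6 - 4·(24/5)³/(6·6) = 864/125 kN·m
Load 3 — applied couple M₀=-18 kN·m at a=3 m (b=L-a=3):
  M_3 = M₀x/L - M₀  [x>a] = (-18)·(24/5)/6 - (-18) = 18/5 kN·m
Load 4 — applied couple M₀=16 kN·m at a=3/2 m (b=L-a=9/2):
  M_4 = M₀x/L - M₀  [x>a] = 16·(24/5)/6 - 16 = -16/5 kN·m
Superposition: M = Σ M_i = 1364/125 kN·m ≈ 10.912000 kN·m

M(24/5) = 1364/125 kN·m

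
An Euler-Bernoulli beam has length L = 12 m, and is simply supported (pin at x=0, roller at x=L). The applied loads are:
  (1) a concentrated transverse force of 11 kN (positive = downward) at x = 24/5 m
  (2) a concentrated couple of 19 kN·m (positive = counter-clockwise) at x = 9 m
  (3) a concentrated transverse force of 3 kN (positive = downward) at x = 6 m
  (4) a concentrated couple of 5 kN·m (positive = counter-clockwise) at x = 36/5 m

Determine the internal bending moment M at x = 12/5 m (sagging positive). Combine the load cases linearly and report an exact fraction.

M(12/5) = 606/25 kN·m

Load 1 — point force P=11 kN at a=24/5 m (b=L-a=36/5):
  M_1 = Pbx/L  [x≤a] = 11·(36/5)·(12/5)/12 = 396/25 kN·m
Load 2 — applied couple M₀=19 kN·m at a=9 m (b=L-a=3):
  M_2 = M₀x/L  [x≤a] = 19·(12/5)/12 = 19/5 kN·m
Load 3 — point force P=3 kN at a=6 m (b=L-a=6):
  M_3 = Pbx/L  [x≤a] = 3·6·(12/5)/12 = 18/5 kN·m
Load 4 — applied couple M₀=5 kN·m at a=36/5 m (b=L-a=24/5):
  M_4 = M₀x/L  [x≤a] = 5·(12/5)/12 = 1 kN·m
Superposition: M = Σ M_i = 606/25 kN·m ≈ 24.240000 kN·m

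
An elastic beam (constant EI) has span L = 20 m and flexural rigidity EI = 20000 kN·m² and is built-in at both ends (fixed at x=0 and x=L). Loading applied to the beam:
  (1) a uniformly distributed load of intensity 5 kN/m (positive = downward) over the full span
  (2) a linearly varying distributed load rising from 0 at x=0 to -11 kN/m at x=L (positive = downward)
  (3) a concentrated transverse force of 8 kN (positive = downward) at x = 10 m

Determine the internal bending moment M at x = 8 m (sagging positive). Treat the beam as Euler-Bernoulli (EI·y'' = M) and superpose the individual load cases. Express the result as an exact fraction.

Load 1 — uniform load w=5 kN/m over full span:
  M_1 = wLx/2 - wL²/12 - wx²/2 = 5·20·8/2 - 5·20²/12 - 5·8²/2 = 220/3 kN·m
Load 2 — triangular load w₀=-11 kN/m (0→w₀ over full span):
  M_2 = 3w₀Lx/20 - w₀L²/30 - w₀x³/(6L) = 3·(-11)·20·8/20 - (-11)·20²/30 - (-11)·8³/(6·20) = -352/5 kN·m
Load 3 — point force P=8 kN at a=10 m (b=L-a=10):
  M_3 = Pb²(3a+b)x/L³ - Pab²/L²  [x≤a] = 8·10²·(3·10+10)·8/20³ - 8·10·10²/20² = 12 kN·m
Superposition: M = Σ M_i = 224/15 kN·m ≈ 14.933333 kN·m

M(8) = 224/15 kN·m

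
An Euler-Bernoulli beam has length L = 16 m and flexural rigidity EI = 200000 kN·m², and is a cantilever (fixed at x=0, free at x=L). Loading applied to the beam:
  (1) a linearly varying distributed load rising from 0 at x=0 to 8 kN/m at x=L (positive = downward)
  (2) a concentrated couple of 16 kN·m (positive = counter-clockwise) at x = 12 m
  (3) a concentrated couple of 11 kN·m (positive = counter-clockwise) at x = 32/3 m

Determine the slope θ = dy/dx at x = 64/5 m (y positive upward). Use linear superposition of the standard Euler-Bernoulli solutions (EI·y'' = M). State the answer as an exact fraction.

Load 1 — triangular load w₀=8 kN/m (0→w₀ over full span):
  θ_1 = (w₀Lx²/4-w₀L²x/3-w₀x⁴/(24L))/EI = (8·16·(64/5)²/4-8·16²·(64/5)/3-8·(64/5)⁴/(24·16))/200000 = -118784/5859375 rad
Load 2 — applied couple M₀=16 kN·m at a=12 m (b=L-a=4):
  θ_2 = M₀a/EI  [x>a] = 16·12/200000 = 3/3125 rad
Load 3 — applied couple M₀=11 kN·m at a=32/3 m (b=L-a=16/3):
  θ_3 = M₀a/EI  [x>a] = 11·(32/3)/200000 = 11/18750 rad
Superposition: θ = Σ θ_i = -219443/11718750 rad ≈ -0.018726 rad

θ(64/5) = -219443/11718750 rad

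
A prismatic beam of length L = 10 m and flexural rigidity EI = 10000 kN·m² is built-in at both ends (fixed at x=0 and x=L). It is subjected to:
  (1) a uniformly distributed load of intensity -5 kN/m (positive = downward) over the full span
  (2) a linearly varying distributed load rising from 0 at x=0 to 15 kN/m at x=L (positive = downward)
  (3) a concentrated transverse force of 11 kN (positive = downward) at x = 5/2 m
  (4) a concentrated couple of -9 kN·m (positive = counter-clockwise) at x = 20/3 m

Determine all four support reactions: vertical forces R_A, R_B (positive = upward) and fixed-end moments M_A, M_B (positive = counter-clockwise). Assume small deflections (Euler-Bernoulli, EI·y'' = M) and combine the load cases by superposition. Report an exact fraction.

Load 1 — uniform load w=-5 kN/m over full span:
  R_A = wL/2 = (-5)·10/2 = -25 kN
  M_A = wL²/12 = (-5)·10²/12 = -125/3 kN·m
  R_B = wL/2 = (-5)·10/2 = -25 kN
  M_B = -wL²/12 = -(-5)·10²/12 = 125/3 kN·m
Load 2 — triangular load w₀=15 kN/m (0→w₀ over full span):
  R_A = 3w₀L/20 = 3·15·10/20 = 45/2 kN
  M_A = w₀L²/30 = 15·10²/30 = 50 kN·m
  R_B = 7w₀L/20 = 7·15·10/20 = 105/2 kN
  M_B = -w₀L²/20 = -15·10²/20 = -75 kN·m
Load 3 — point force P=11 kN at a=5/2 m (b=L-a=15/2):
  R_A = Pb²(3a+b)/L³ = 11·(15/2)²·(3·(5/2)+(15/2))/10³ = 297/32 kN
  M_A = Pab²/L² = 11·(5/2)·(15/2)²/10² = 495/32 kN·m
  R_B = Pa²(a+3b)/L³ = 11·(5/2)²·((5/2)+3·(15/2))/10³ = 55/32 kN
  M_B = -Pa²b/L² = -11·(5/2)²·(15/2)/10² = -165/32 kN·m
Load 4 — applied couple M₀=-9 kN·m at a=20/3 m (b=L-a=10/3):
  R_A = 6M₀ab/L³ = 6·(-9)·(20/3)·(10/3)/10³ = -6/5 kN
  M_A = M₀b(2a-b)/L² = (-9)·(10/3)·(2·(20/3)-(10/3))/10² = -3 kN·m
  R_B = -6M₀ab/L³ = -6·(-9)·(20/3)·(10/3)/10³ = 6/5 kN
  M_B = M₀a(2b-a)/L² = (-9)·(20/3)·(2·(10/3)-(20/3))/10² = 0 kN·m
Superposition: R_A = 893/160 kN, M_A = 1997/96 kN·m, R_B = 4867/160 kN, M_B = -3695/96 kN·m

R_A = 893/160 kN, M_A = 1997/96 kN·m, R_B = 4867/160 kN, M_B = -3695/96 kN·m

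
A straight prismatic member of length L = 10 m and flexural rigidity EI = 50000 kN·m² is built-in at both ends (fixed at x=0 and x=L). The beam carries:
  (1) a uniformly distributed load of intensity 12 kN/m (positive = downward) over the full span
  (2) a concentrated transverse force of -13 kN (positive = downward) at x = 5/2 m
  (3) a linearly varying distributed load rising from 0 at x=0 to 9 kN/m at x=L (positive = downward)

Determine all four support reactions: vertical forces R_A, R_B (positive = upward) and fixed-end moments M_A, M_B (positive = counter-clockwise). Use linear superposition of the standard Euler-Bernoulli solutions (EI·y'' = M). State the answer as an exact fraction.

R_A = 2001/32 kN, M_A = 3575/32 kN·m, R_B = 2863/32 kN, M_B = -4445/32 kN·m

Load 1 — uniform load w=12 kN/m over full span:
  R_A = wL/2 = 12·10/2 = 60 kN
  M_A = wL²/12 = 12·10²/12 = 100 kN·m
  R_B = wL/2 = 12·10/2 = 60 kN
  M_B = -wL²/12 = -12·10²/12 = -100 kN·m
Load 2 — point force P=-13 kN at a=5/2 m (b=L-a=15/2):
  R_A = Pb²(3a+b)/L³ = (-13)·(15/2)²·(3·(5/2)+(15/2))/10³ = -351/32 kN
  M_A = Pab²/L² = (-13)·(5/2)·(15/2)²/10² = -585/32 kN·m
  R_B = Pa²(a+3b)/L³ = (-13)·(5/2)²·((5/2)+3·(15/2))/10³ = -65/32 kN
  M_B = -Pa²b/L² = -(-13)·(5/2)²·(15/2)/10² = 195/32 kN·m
Load 3 — triangular load w₀=9 kN/m (0→w₀ over full span):
  R_A = 3w₀L/20 = 3·9·10/20 = 27/2 kN
  M_A = w₀L²/30 = 9·10²/30 = 30 kN·m
  R_B = 7w₀L/20 = 7·9·10/20 = 63/2 kN
  M_B = -w₀L²/20 = -9·10²/20 = -45 kN·m
Superposition: R_A = 2001/32 kN, M_A = 3575/32 kN·m, R_B = 2863/32 kN, M_B = -4445/32 kN·m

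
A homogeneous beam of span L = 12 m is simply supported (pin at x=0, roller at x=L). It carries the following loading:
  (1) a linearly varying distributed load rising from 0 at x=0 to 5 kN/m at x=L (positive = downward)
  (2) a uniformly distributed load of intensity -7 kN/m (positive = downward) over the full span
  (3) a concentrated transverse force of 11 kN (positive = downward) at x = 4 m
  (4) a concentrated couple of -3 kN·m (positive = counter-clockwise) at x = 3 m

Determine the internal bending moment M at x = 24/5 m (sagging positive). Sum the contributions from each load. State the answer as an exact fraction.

Load 1 — triangular load w₀=5 kN/m (0→w₀ over full span):
  M_1 = w₀Lx/6 - w₀x³/(6L) = 5·12·(24/5)/6 - 5·(24/5)³/(6·12) = 1008/25 kN·m
Load 2 — uniform load w=-7 kN/m over full span:
  M_2 = wx(L-x)/2 = (-7)·(24/5)·(12-(24/5))/2 = -3024/25 kN·m
Load 3 — point force P=11 kN at a=4 m (b=L-a=8):
  M_3 = Pa(L-x)/L  [x>a] = 11·4·(12-(24/5))/12 = 132/5 kN·m
Load 4 — applied couple M₀=-3 kN·m at a=3 m (b=L-a=9):
  M_4 = M₀x/L - M₀  [x>a] = (-3)·(24/5)/12 - (-3) = 9/5 kN·m
Superposition: M = Σ M_i = -1311/25 kN·m ≈ -52.440000 kN·m

M(24/5) = -1311/25 kN·m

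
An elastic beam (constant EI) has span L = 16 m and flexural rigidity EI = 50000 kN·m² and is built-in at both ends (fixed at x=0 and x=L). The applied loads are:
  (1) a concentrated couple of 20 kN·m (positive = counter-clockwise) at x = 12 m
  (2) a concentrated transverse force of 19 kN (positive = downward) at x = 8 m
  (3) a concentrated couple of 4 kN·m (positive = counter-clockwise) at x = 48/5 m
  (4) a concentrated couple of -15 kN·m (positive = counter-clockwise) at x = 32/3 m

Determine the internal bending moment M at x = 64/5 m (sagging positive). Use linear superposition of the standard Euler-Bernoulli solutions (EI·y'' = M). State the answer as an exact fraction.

Load 1 — applied couple M₀=20 kN·m at a=12 m (b=L-a=4):
  M_1 = R_Ax - M_A - M₀  [x>a] with R_A=45/32, M_A=25/4 = (45/32)·(64/5) - (25/4) - 20 = -33/4 kN·m
Load 2 — point force P=19 kN at a=8 m (b=L-a=8):
  M_2 = Pa²(a+3b)(L-x)/L³ - Pa²b/L²  [x>a] = 19·8²·(8+3·8)·(16-(64/5))/16³ - 19·8²·8/16² = -38/5 kN·m
Load 3 — applied couple M₀=4 kN·m at a=48/5 m (b=L-a=32/5):
  M_3 = R_Ax - M_A - M₀  [x>a] with R_A=9/25, M_A=32/25 = (9/25)·(64/5) - (32/25) - 4 = -84/125 kN·m
Load 4 — applied couple M₀=-15 kN·m at a=32/3 m (b=L-a=16/3):
  M_4 = R_Ax - M_A - M₀  [x>a] with R_A=-5/4, M_A=-5 = (-5/4)·(64/5) - (-5) - (-15) = 4 kN·m
Superposition: M = Σ M_i = -6261/500 kN·m ≈ -12.522000 kN·m

M(64/5) = -6261/500 kN·m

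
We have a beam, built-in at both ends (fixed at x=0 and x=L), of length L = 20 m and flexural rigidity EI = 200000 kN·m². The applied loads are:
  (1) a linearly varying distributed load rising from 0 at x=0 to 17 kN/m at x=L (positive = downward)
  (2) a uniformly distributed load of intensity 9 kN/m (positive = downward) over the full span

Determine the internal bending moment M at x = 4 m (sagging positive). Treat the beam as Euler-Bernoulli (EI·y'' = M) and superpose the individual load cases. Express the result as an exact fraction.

Load 1 — triangular load w₀=17 kN/m (0→w₀ over full span):
  M_1 = 3w₀Lx/20 - w₀L²/30 - w₀x³/(6L) = 3·17·20·4/20 - 17·20²/30 - 17·4³/(6·20) = -476/15 kN·m
Load 2 — uniform load w=9 kN/m over full span:
  M_2 = wLx/2 - wL²/12 - wx²/2 = 9·20·4/2 - 9·20²/12 - 9·4²/2 = -12 kN·m
Superposition: M = Σ M_i = -656/15 kN·m ≈ -43.733333 kN·m

M(4) = -656/15 kN·m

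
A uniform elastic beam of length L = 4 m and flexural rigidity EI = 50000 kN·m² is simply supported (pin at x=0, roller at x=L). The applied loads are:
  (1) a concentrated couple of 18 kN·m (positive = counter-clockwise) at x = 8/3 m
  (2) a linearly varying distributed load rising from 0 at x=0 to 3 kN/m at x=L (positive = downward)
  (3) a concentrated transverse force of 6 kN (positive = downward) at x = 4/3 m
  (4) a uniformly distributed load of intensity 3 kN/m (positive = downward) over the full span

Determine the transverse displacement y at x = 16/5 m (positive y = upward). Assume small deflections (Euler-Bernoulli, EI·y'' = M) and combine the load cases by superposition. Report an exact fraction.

Load 1 — applied couple M₀=18 kN·m at a=8/3 m (b=L-a=4/3):
  y_1 = (M₀x³/(6L)-M₀(x-a)²/2+C₁x)/EI  [x>a] with C₁=M₀(3b²-L²)/(6L)=-8 = (18·(16/5)³/(6·4)-18·((16/5)-(8/3))²/2+(-8)·(16/5))/50000 = -28/390625 m
Load 2 — triangular load w₀=3 kN/m (0→w₀ over full span):
  y_2 = -w₀x(7L⁴-10L²x²+3x⁴)/(360LEI) = -3·(16/5)·(7·4⁴-10·4²·(16/5)²+3·(16/5)⁴)/(360·4·50000) = -3048/48828125 m
Load 3 — point force P=6 kN at a=4/3 m (b=L-a=8/3):
  y_3 = -Pa(L-x)(2Lx-a²-x²)/(6LEI)  [x>a] = -6·(4/3)·(4-(16/5))·(2·4·(16/5)-(4/3)²-(16/5)²)/(6·4·50000) = -764/10546875 m
Load 4 — uniform load w=3 kN/m over full span:
  y_4 = -wx(L³-2Lx²+x³)/(24EI) = -3·(16/5)·(4³-2·4·(16/5)²+(16/5)³)/(24·50000) = -232/1953125 m
Superposition: y = Σ y_i = -428896/1318359375 m ≈ -0.000325 m

y(16/5) = -428896/1318359375 m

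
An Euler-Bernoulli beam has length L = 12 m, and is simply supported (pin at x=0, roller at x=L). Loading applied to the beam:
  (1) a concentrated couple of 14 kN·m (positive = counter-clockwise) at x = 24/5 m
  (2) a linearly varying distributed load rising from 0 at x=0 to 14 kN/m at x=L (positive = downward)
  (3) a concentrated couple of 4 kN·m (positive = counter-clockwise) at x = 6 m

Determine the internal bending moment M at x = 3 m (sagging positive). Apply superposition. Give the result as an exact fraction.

M(3) = 333/4 kN·m

Load 1 — applied couple M₀=14 kN·m at a=24/5 m (b=L-a=36/5):
  M_1 = M₀x/L  [x≤a] = 14·3/12 = 7/2 kN·m
Load 2 — triangular load w₀=14 kN/m (0→w₀ over full span):
  M_2 = w₀Lx/6 - w₀x³/(6L) = 14·12·3/6 - 14·3³/(6·12) = 315/4 kN·m
Load 3 — applied couple M₀=4 kN·m at a=6 m (b=L-a=6):
  M_3 = M₀x/L  [x≤a] = 4·3/12 = 1 kN·m
Superposition: M = Σ M_i = 333/4 kN·m ≈ 83.250000 kN·m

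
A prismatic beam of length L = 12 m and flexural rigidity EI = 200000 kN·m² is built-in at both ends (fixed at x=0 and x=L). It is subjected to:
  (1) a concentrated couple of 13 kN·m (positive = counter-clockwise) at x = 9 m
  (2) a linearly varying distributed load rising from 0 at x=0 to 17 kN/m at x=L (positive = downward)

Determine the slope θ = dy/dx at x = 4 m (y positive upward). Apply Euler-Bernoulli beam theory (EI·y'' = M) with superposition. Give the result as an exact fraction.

θ(4) = -9289/18000000 rad

Load 1 — applied couple M₀=13 kN·m at a=9 m (b=L-a=3):
  θ_1 = (R_Ax²/2 - M_Ax)/EI  [x≤a] with R_A=39/32, M_A=65/16 = ((39/32)·4²/2 - (65/16)·4)/200000 = -13/400000 rad
Load 2 — triangular load w₀=17 kN/m (0→w₀ over full span):
  θ_2 = -w₀(2x(L-x)(L-2x)(x+2L)+x²(L-x)²)/(120LEI) = -17·(2·4·(12-4)·(12-2·4)·(4+2·12)+4²·(12-4)²)/(120·12·200000) = -68/140625 rad
Superposition: θ = Σ θ_i = -9289/18000000 rad ≈ -0.000516 rad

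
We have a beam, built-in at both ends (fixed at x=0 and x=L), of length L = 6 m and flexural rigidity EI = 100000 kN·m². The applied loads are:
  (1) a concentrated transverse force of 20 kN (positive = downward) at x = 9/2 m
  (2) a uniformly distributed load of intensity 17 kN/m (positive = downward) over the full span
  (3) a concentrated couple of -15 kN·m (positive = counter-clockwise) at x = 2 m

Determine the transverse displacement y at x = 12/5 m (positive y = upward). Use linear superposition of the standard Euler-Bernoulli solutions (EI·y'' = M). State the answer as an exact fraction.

Load 1 — point force P=20 kN at a=9/2 m (b=L-a=3/2):
  y_1 = -Pb²x²(3aL-(3a+b)x)/(6L³EI)  [x≤a] = -20·(3/2)²·(12/5)²·(3·(9/2)·6-(3·(9/2)+(3/2))·(12/5))/(6·6³·100000) = -9/100000 m
Load 2 — uniform load w=17 kN/m over full span:
  y_2 = -wx²(L-x)²/(24EI) = -17·(12/5)²·(6-(12/5))²/(24·100000) = -4131/7812500 m
Load 3 — applied couple M₀=-15 kN·m at a=2 m (b=L-a=4):
  y_3 = (R_Ax³/6 - M_Ax²/2 - M₀(x-a)²/2)/EI  [x>a] with R_A=-10/3, M_A=0 = ((-10/3)·(12/5)³/6 - 0·(12/5)²/2 - (-15)·((12/5)-2)²/2)/100000 = -81/1250000 m
Superposition: y = Σ y_i = -42723/62500000 m ≈ -0.000684 m

y(12/5) = -42723/62500000 m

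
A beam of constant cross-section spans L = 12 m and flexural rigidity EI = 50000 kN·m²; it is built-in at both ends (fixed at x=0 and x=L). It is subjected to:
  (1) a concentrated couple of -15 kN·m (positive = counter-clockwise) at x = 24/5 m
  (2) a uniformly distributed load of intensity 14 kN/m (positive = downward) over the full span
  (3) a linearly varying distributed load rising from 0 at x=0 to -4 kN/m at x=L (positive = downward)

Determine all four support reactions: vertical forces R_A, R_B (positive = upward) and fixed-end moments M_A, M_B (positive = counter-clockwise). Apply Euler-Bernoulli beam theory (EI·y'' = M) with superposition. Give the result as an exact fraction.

R_A = 75 kN, M_A = 147 kN·m, R_B = 69 kN, M_B = -144 kN·m

Load 1 — applied couple M₀=-15 kN·m at a=24/5 m (b=L-a=36/5):
  R_A = 6M₀ab/L³ = 6·(-15)·(24/5)·(36/5)/12³ = -9/5 kN
  M_A = M₀b(2a-b)/L² = (-15)·(36/5)·(2·(24/5)-(36/5))/12² = -9/5 kN·m
  R_B = -6M₀ab/L³ = -6·(-15)·(24/5)·(36/5)/12³ = 9/5 kN
  M_B = M₀a(2b-a)/L² = (-15)·(24/5)·(2·(36/5)-(24/5))/12² = -24/5 kN·m
Load 2 — uniform load w=14 kN/m over full span:
  R_A = wL/2 = 14·12/2 = 84 kN
  M_A = wL²/12 = 14·12²/12 = 168 kN·m
  R_B = wL/2 = 14·12/2 = 84 kN
  M_B = -wL²/12 = -14·12²/12 = -168 kN·m
Load 3 — triangular load w₀=-4 kN/m (0→w₀ over full span):
  R_A = 3w₀L/20 = 3·(-4)·12/20 = -36/5 kN
  M_A = w₀L²/30 = (-4)·12²/30 = -96/5 kN·m
  R_B = 7w₀L/20 = 7·(-4)·12/20 = -84/5 kN
  M_B = -w₀L²/20 = -(-4)·12²/20 = 144/5 kN·m
Superposition: R_A = 75 kN, M_A = 147 kN·m, R_B = 69 kN, M_B = -144 kN·m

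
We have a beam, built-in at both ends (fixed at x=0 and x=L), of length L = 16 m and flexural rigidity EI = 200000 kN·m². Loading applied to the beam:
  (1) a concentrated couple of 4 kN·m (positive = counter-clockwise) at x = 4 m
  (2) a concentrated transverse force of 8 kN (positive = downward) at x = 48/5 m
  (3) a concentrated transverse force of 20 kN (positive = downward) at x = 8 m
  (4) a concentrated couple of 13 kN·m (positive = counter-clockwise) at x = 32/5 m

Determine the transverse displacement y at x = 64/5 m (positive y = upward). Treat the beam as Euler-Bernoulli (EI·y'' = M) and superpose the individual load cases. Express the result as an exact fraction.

y(64/5) = -287803/292968750 m

Load 1 — applied couple M₀=4 kN·m at a=4 m (b=L-a=12):
  y_1 = (R_Ax³/6 - M_Ax²/2 - M₀(x-a)²/2)/EI  [x>a] with R_A=9/32, M_A=-3/4 = ((9/32)·(64/5)³/6 - (-3/4)·(64/5)²/2 - 4·((64/5)-4)²/2)/200000 = 19/781250 m
Load 2 — point force P=8 kN at a=48/5 m (b=L-a=32/5):
  y_2 = -Pa²(L-x)²(3bL-(3b+a)(L-x))/(6L³EI)  [x>a] = -8·(48/5)²·(16-(64/5))²·(3·(32/5)·16-(3·(32/5)+(48/5))·(16-(64/5)))/(6·16³·200000) = -16128/48828125 m
Load 3 — point force P=20 kN at a=8 m (b=L-a=8):
  y_3 = -Pa²(L-x)²(3bL-(3b+a)(L-x))/(6L³EI)  [x>a] = -20·8²·(16-(64/5))²·(3·8·16-(3·8+8)·(16-(64/5)))/(6·16³·200000) = -176/234375 m
Load 4 — applied couple M₀=13 kN·m at a=32/5 m (b=L-a=48/5):
  y_4 = (R_Ax³/6 - M_Ax²/2 - M₀(x-a)²/2)/EI  [x>a] with R_A=117/100, M_A=39/25 = ((117/100)·(64/5)³/6 - (39/25)·(64/5)²/2 - 13·((64/5)-(32/5))²/2)/200000 = 728/9765625 m
Superposition: y = Σ y_i = -287803/292968750 m ≈ -0.000982 m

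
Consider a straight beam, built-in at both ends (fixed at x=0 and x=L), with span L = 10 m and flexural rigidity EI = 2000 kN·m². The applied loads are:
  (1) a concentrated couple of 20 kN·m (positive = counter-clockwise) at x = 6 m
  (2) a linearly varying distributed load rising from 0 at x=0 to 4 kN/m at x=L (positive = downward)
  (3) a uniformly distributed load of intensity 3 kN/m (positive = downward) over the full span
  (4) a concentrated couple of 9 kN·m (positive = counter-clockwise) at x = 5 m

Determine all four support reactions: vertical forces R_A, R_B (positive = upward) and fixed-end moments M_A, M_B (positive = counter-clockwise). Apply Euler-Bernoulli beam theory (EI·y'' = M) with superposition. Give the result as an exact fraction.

R_A = 2523/100 kN, M_A = 2819/60 kN·m, R_B = 2477/100 kN, M_B = -807/20 kN·m

Load 1 — applied couple M₀=20 kN·m at a=6 m (b=L-a=4):
  R_A = 6M₀ab/L³ = 6·20·6·4/10³ = 72/25 kN
  M_A = M₀b(2a-b)/L² = 20·4·(2·6-4)/10² = 32/5 kN·m
  R_B = -6M₀ab/L³ = -6·20·6·4/10³ = -72/25 kN
  M_B = M₀a(2b-a)/L² = 20·6·(2·4-6)/10² = 12/5 kN·m
Load 2 — triangular load w₀=4 kN/m (0→w₀ over full span):
  R_A = 3w₀L/20 = 3·4·10/20 = 6 kN
  M_A = w₀L²/30 = 4·10²/30 = 40/3 kN·m
  R_B = 7w₀L/20 = 7·4·10/20 = 14 kN
  M_B = -w₀L²/20 = -4·10²/20 = -20 kN·m
Load 3 — uniform load w=3 kN/m over full span:
  R_A = wL/2 = 3·10/2 = 15 kN
  M_A = wL²/12 = 3·10²/12 = 25 kN·m
  R_B = wL/2 = 3·10/2 = 15 kN
  M_B = -wL²/12 = -3·10²/12 = -25 kN·m
Load 4 — applied couple M₀=9 kN·m at a=5 m (b=L-a=5):
  R_A = 6M₀ab/L³ = 6·9·5·5/10³ = 27/20 kN
  M_A = M₀b(2a-b)/L² = 9·5·(2·5-5)/10² = 9/4 kN·m
  R_B = -6M₀ab/L³ = -6·9·5·5/10³ = -27/20 kN
  M_B = M₀a(2b-a)/L² = 9·5·(2·5-5)/10² = 9/4 kN·m
Superposition: R_A = 2523/100 kN, M_A = 2819/60 kN·m, R_B = 2477/100 kN, M_B = -807/20 kN·m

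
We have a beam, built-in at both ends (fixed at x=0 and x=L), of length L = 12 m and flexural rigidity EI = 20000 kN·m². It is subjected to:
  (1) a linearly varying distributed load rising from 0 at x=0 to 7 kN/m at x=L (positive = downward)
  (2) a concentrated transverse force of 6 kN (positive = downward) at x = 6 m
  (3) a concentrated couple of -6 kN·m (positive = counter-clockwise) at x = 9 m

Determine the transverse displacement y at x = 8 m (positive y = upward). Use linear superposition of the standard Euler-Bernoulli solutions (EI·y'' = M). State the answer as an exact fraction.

y(8) = -2107/225000 m

Load 1 — triangular load w₀=7 kN/m (0→w₀ over full span):
  y_1 = -w₀x²(L-x)²(x+2L)/(120LEI) = -7·8²·(12-8)²·(8+2·12)/(120·12·20000) = -224/28125 m
Load 2 — point force P=6 kN at a=6 m (b=L-a=6):
  y_2 = -Pa²(L-x)²(3bL-(3b+a)(L-x))/(6L³EI)  [x>a] = -6·6²·(12-8)²·(3·6·12-(3·6+6)·(12-8))/(6·12³·20000) = -1/500 m
Load 3 — applied couple M₀=-6 kN·m at a=9 m (b=L-a=3):
  y_3 = (R_Ax³/6 - M_Ax²/2)/EI  [x≤a] with R_A=-9/16, M_A=-15/8 = ((-9/16)·8³/6 - (-15/8)·8²/2)/20000 = 3/5000 m
Superposition: y = Σ y_i = -2107/225000 m ≈ -0.009364 m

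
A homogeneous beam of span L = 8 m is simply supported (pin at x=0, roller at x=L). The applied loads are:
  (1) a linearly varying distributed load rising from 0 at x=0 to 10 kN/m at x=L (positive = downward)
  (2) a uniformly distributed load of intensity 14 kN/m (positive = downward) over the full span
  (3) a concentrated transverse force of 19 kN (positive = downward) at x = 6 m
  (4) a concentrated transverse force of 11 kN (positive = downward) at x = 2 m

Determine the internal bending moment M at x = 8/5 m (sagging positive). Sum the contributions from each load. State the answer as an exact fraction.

Load 1 — triangular load w₀=10 kN/m (0→w₀ over full span):
  M_1 = w₀Lx/6 - w₀x³/(6L) = 10·8·(8/5)/6 - 10·(8/5)³/(6·8) = 512/25 kN·m
Load 2 — uniform load w=14 kN/m over full span:
  M_2 = wx(L-x)/2 = 14·(8/5)·(8-(8/5))/2 = 1792/25 kN·m
Load 3 — point force P=19 kN at a=6 m (b=L-a=2):
  M_3 = Pbx/L  [x≤a] = 19·2·(8/5)/8 = 38/5 kN·m
Load 4 — point force P=11 kN at a=2 m (b=L-a=6):
  M_4 = Pbx/L  [x≤a] = 11·6·(8/5)/8 = 66/5 kN·m
Superposition: M = Σ M_i = 2824/25 kN·m ≈ 112.960000 kN·m

M(8/5) = 2824/25 kN·m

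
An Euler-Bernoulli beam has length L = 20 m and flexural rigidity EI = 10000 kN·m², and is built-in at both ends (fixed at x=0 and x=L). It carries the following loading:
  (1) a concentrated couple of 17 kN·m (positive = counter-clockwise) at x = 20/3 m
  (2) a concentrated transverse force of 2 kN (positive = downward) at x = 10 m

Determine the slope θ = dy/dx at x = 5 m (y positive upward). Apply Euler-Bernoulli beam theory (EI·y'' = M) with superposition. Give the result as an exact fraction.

θ(5) = 1/6000 rad

Load 1 — applied couple M₀=17 kN·m at a=20/3 m (b=L-a=40/3):
  θ_1 = (R_Ax²/2 - M_Ax)/EI  [x≤a] with R_A=17/15, M_A=0 = ((17/15)·5²/2 - 0·5)/10000 = 17/12000 rad
Load 2 — point force P=2 kN at a=10 m (b=L-a=10):
  θ_2 = -Pb²x(2aL-(3a+b)x)/(2L³EI)  [x≤a] = -2·10²·5·(2·10·20-(3·10+10)·5)/(2·20³·10000) = -1/800 rad
Superposition: θ = Σ θ_i = 1/6000 rad ≈ 0.000167 rad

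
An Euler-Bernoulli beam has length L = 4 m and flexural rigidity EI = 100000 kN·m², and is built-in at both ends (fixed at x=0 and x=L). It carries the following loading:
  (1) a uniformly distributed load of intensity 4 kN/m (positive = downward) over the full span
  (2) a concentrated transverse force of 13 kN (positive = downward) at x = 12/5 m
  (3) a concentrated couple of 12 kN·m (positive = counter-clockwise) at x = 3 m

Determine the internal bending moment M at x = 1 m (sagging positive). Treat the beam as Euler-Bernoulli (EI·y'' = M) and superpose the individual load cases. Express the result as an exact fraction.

M(1) = -373/3000 kN·m

Load 1 — uniform load w=4 kN/m over full span:
  M_1 = wLx/2 - wL²/12 - wx²/2 = 4·4·1/2 - 4·4²/12 - 4·1²/2 = 2/3 kN·m
Load 2 — point force P=13 kN at a=12/5 m (b=L-a=8/5):
  M_2 = Pb²(3a+b)x/L³ - Pab²/L²  [x≤a] = 13·(8/5)²·(3·(12/5)+(8/5))·1/4³ - 13·(12/5)·(8/5)²/4² = -52/125 kN·m
Load 3 — applied couple M₀=12 kN·m at a=3 m (b=L-a=1):
  M_3 = R_Ax - M_A  [x≤a] with R_A=27/8, M_A=15/4 = (27/8)·1 - (15/4) = -3/8 kN·m
Superposition: M = Σ M_i = -373/3000 kN·m ≈ -0.124333 kN·m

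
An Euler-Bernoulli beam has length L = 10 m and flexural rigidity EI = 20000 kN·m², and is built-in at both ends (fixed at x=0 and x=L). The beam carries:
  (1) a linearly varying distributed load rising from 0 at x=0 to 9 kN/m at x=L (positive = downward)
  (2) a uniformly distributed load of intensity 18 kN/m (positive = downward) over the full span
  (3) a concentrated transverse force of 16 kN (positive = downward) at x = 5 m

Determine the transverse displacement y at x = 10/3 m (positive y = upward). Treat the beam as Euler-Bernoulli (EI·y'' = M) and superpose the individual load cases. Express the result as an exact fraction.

Load 1 — triangular load w₀=9 kN/m (0→w₀ over full span):
  y_1 = -w₀x²(L-x)²(x+2L)/(120LEI) = -9·(10/3)²·(10-(10/3))²·((10/3)+2·10)/(120·10·20000) = -7/1620 m
Load 2 — uniform load w=18 kN/m over full span:
  y_2 = -wx²(L-x)²/(24EI) = -18·(10/3)²·(10-(10/3))²/(24·20000) = -1/54 m
Load 3 — point force P=16 kN at a=5 m (b=L-a=5):
  y_3 = -Pb²x²(3aL-(3a+b)x)/(6L³EI)  [x≤a] = -16·5²·(10/3)²·(3·5·10-(3·5+5)·(10/3))/(6·10³·20000) = -1/324 m
Superposition: y = Σ y_i = -7/270 m ≈ -0.025926 m

y(10/3) = -7/270 m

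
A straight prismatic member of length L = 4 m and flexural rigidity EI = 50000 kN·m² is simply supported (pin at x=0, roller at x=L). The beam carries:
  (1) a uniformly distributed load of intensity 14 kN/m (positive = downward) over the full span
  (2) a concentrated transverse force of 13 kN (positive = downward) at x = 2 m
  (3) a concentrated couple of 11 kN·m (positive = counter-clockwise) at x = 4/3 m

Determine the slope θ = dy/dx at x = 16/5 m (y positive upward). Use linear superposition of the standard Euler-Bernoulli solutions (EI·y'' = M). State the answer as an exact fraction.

θ(16/5) = 41039/56250000 rad

Load 1 — uniform load w=14 kN/m over full span:
  θ_1 = -w(L³-6Lx²+4x³)/(24EI) = -14·(4³-6·4·(16/5)²+4·(16/5)³)/(24·50000) = 231/390625 rad
Load 2 — point force P=13 kN at a=2 m (b=L-a=2):
  θ_2 = -Pa(2L²-6Lx+3x²+a²)/(6LEI)  [x>a] = -13·2·(2·4²-6·4·(16/5)+3·(16/5)²+2²)/(6·4·50000) = 273/1250000 rad
Load 3 — applied couple M₀=11 kN·m at a=4/3 m (b=L-a=8/3):
  θ_3 = (M₀x²/(2L)-M₀(x-a)+C₁)/EI  [x>a] with C₁=M₀(3b²-L²)/(6L)=22/9 = (11·(16/5)²/(2·4)-11·((16/5)-(4/3))+(22/9))/50000 = -451/5625000 rad
Superposition: θ = Σ θ_i = 41039/56250000 rad ≈ 0.000730 rad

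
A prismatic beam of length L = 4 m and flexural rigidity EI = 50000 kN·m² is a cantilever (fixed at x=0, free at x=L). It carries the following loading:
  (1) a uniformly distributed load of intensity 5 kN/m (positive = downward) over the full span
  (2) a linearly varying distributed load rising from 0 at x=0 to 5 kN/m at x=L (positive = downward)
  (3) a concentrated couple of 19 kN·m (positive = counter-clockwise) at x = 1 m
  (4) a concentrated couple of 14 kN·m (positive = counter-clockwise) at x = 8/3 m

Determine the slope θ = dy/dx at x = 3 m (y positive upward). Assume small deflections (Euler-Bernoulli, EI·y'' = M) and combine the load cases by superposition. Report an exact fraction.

θ(3) = -3397/4800000 rad

Load 1 — uniform load w=5 kN/m over full span:
  θ_1 = -wx(x²-3Lx+3L²)/(6EI) = -5·3·(3²-3·4·3+3·4²)/(6·50000) = -21/20000 rad
Load 2 — triangular load w₀=5 kN/m (0→w₀ over full span):
  θ_2 = (w₀Lx²/4-w₀L²x/3-w₀x⁴/(24L))/EI = (5·4·3²/4-5·4²·3/3-5·3⁴/(24·4))/50000 = -251/320000 rad
Load 3 — applied couple M₀=19 kN·m at a=1 m (b=L-a=3):
  θ_3 = M₀a/EI  [x>a] = 19·1/50000 = 19/50000 rad
Load 4 — applied couple M₀=14 kN·m at a=8/3 m (b=L-a=4/3):
  θ_4 = M₀a/EI  [x>a] = 14·(8/3)/50000 = 7/9375 rad
Superposition: θ = Σ θ_i = -3397/4800000 rad ≈ -0.000708 rad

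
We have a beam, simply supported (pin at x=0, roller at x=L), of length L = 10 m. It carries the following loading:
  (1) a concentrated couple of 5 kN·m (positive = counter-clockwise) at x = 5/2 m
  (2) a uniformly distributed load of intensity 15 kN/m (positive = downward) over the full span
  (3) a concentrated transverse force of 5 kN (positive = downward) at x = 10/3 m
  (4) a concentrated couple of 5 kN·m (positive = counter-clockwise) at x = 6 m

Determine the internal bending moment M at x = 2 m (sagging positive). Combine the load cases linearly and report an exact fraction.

M(2) = 386/3 kN·m

Load 1 — applied couple M₀=5 kN·m at a=5/2 m (b=L-a=15/2):
  M_1 = M₀x/L  [x≤a] = 5·2/10 = 1 kN·m
Load 2 — uniform load w=15 kN/m over full span:
  M_2 = wx(L-x)/2 = 15·2·(10-2)/2 = 120 kN·m
Load 3 — point force P=5 kN at a=10/3 m (b=L-a=20/3):
  M_3 = Pbx/L  [x≤a] = 5·(20/3)·2/10 = 20/3 kN·m
Load 4 — applied couple M₀=5 kN·m at a=6 m (b=L-a=4):
  M_4 = M₀x/L  [x≤a] = 5·2/10 = 1 kN·m
Superposition: M = Σ M_i = 386/3 kN·m ≈ 128.666667 kN·m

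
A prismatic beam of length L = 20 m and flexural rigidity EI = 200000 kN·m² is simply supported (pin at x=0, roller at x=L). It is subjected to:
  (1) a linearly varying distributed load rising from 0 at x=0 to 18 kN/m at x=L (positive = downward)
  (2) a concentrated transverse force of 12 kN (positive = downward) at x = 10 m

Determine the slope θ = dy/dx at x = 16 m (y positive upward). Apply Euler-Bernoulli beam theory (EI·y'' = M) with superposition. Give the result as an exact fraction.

Load 1 — triangular load w₀=18 kN/m (0→w₀ over full span):
  θ_1 = -w₀(7L⁴-30L²x²+15x⁴)/(360LEI) = -18·(7·20⁴-30·20²·16²+15·16⁴)/(360·20·200000) = 757/62500 rad
Load 2 — point force P=12 kN at a=10 m (b=L-a=10):
  θ_2 = -Pa(2L²-6Lx+3x²+a²)/(6LEI)  [x>a] = -12·10·(2·20²-6·20·16+3·16²+10²)/(6·20·200000) = 63/50000 rad
Superposition: θ = Σ θ_i = 3343/250000 rad ≈ 0.013372 rad

θ(16) = 3343/250000 rad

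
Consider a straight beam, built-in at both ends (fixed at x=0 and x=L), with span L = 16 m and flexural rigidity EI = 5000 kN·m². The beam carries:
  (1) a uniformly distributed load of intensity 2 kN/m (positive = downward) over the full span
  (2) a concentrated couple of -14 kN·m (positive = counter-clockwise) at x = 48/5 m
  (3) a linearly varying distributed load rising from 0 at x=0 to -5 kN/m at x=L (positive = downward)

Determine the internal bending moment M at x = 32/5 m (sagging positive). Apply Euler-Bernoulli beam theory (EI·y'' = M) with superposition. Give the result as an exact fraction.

Load 1 — uniform load w=2 kN/m over full span:
  M_1 = wLx/2 - wL²/12 - wx²/2 = 2·16·(32/5)/2 - 2·16²/12 - 2·(32/5)²/2 = 1408/75 kN·m
Load 2 — applied couple M₀=-14 kN·m at a=48/5 m (b=L-a=32/5):
  M_2 = R_Ax - M_A  [x≤a] with R_A=-63/50, M_A=-112/25 = (-63/50)·(32/5) - (-112/25) = -448/125 kN·m
Load 3 — triangular load w₀=-5 kN/m (0→w₀ over full span):
  M_3 = 3w₀Lx/20 - w₀L²/30 - w₀x³/(6L) = 3·(-5)·16·(32/5)/20 - (-5)·16²/30 - (-5)·(32/5)³/(6·16) = -512/25 kN·m
Superposition: M = Σ M_i = -1984/375 kN·m ≈ -5.290667 kN·m

M(32/5) = -1984/375 kN·m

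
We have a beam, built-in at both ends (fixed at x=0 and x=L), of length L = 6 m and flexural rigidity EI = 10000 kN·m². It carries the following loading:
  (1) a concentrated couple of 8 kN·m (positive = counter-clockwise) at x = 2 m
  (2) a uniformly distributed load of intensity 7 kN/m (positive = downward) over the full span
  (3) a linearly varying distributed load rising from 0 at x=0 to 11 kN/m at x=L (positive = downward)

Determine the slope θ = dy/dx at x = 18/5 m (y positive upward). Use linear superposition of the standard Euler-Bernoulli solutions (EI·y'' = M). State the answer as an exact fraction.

θ(18/5) = 1339/1562500 rad

Load 1 — applied couple M₀=8 kN·m at a=2 m (b=L-a=4):
  θ_1 = (R_Ax²/2 - M_Ax - M₀(x-a))/EI  [x>a] with R_A=16/9, M_A=0 = ((16/9)·(18/5)²/2 - 0·(18/5) - 8·((18/5)-2))/10000 = -2/15625 rad
Load 2 — uniform load w=7 kN/m over full span:
  θ_2 = -wx(L-x)(L-2x)/(12EI) = -7·(18/5)·(6-(18/5))·(6-2·(18/5))/(12·10000) = 189/312500 rad
Load 3 — triangular load w₀=11 kN/m (0→w₀ over full span):
  θ_3 = -w₀(2x(L-x)(L-2x)(x+2L)+x²(L-x)²)/(120LEI) = -11·(2·(18/5)·(6-(18/5))·(6-2·(18/5))·((18/5)+2·6)+(18/5)²·(6-(18/5))²)/(120·6·10000) = 297/781250 rad
Superposition: θ = Σ θ_i = 1339/1562500 rad ≈ 0.000857 rad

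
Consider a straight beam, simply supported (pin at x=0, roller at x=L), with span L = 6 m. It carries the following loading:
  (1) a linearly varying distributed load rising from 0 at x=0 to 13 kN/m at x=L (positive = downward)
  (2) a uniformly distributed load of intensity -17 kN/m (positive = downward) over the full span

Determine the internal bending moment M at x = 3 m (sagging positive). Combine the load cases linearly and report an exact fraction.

Load 1 — triangular load w₀=13 kN/m (0→w₀ over full span):
  M_1 = w₀Lx/6 - w₀x³/(6L) = 13·6·3/6 - 13·3³/(6·6) = 117/4 kN·m
Load 2 — uniform load w=-17 kN/m over full span:
  M_2 = wx(L-x)/2 = (-17)·3·(6-3)/2 = -153/2 kN·m
Superposition: M = Σ M_i = -189/4 kN·m ≈ -47.250000 kN·m

M(3) = -189/4 kN·m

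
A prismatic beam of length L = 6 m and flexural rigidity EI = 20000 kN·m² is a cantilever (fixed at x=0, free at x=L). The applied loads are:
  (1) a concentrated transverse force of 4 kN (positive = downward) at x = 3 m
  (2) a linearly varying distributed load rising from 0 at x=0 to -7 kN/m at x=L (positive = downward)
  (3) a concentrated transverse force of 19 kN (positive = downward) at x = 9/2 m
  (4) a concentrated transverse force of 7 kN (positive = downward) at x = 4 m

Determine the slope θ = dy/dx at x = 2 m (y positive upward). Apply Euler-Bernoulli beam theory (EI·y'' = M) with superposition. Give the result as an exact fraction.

θ(2) = -289/90000 rad

Load 1 — point force P=4 kN at a=3 m (b=L-a=3):
  θ_1 = -Px(2a-x)/(2EI)  [x≤a] = -4·2·(2·3-2)/(2·20000) = -1/1250 rad
Load 2 — triangular load w₀=-7 kN/m (0→w₀ over full span):
  θ_2 = (w₀Lx²/4-w₀L²x/3-w₀x⁴/(24L))/EI = ((-7)·6·2²/4-(-7)·6²·2/3-(-7)·2⁴/(24·6))/20000 = 1141/180000 rad
Load 3 — point force P=19 kN at a=9/2 m (b=L-a=3/2):
  θ_3 = -Px(2a-x)/(2EI)  [x≤a] = -19·2·(2·(9/2)-2)/(2·20000) = -133/20000 rad
Load 4 — point force P=7 kN at a=4 m (b=L-a=2):
  θ_4 = -Px(2a-x)/(2EI)  [x≤a] = -7·2·(2·4-2)/(2·20000) = -21/10000 rad
Superposition: θ = Σ θ_i = -289/90000 rad ≈ -0.003211 rad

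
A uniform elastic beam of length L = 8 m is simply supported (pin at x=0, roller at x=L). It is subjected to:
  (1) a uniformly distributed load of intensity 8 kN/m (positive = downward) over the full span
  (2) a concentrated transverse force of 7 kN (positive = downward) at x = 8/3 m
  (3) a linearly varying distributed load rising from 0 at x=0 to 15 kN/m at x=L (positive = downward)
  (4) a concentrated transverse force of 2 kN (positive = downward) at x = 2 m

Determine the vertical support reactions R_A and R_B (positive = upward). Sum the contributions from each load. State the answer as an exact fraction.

Load 1 — uniform load w=8 kN/m over full span:
  R_A = wL/2 = 8·8/2 = 32 kN
  R_B = wL/2 = 8·8/2 = 32 kN
Load 2 — point force P=7 kN at a=8/3 m (b=L-a=16/3):
  R_A = Pb/L = 7·(16/3)/8 = 14/3 kN
  R_B = Pa/L = 7·(8/3)/8 = 7/3 kN
Load 3 — triangular load w₀=15 kN/m (0→w₀ over full span):
  R_A = w₀L/6 = 15·8/6 = 20 kN
  R_B = w₀L/3 = 15·8/3 = 40 kN
Load 4 — point force P=2 kN at a=2 m (b=L-a=6):
  R_A = Pb/L = 2·6/8 = 3/2 kN
  R_B = Pa/L = 2·2/8 = 1/2 kN
Superposition: R_A = 349/6 kN, R_B = 449/6 kN

R_A = 349/6 kN, R_B = 449/6 kN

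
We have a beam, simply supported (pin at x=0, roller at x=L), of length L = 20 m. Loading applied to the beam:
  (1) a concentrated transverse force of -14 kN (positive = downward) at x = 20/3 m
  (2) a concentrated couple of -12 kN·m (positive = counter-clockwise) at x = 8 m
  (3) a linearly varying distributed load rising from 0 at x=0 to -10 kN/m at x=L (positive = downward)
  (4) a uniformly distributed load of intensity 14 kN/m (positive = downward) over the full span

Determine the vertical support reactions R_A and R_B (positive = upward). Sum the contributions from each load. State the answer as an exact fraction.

Load 1 — point force P=-14 kN at a=20/3 m (b=L-a=40/3):
  R_A = Pb/L = (-14)·(40/3)/20 = -28/3 kN
  R_B = Pa/L = (-14)·(20/3)/20 = -14/3 kN
Load 2 — applied couple M₀=-12 kN·m at a=8 m (b=L-a=12):
  R_A = M₀/L = (-12)/20 = -3/5 kN
  R_B = -M₀/L = -(-12)/20 = 3/5 kN
Load 3 — triangular load w₀=-10 kN/m (0→w₀ over full span):
  R_A = w₀L/6 = (-10)·20/6 = -100/3 kN
  R_B = w₀L/3 = (-10)·20/3 = -200/3 kN
Load 4 — uniform load w=14 kN/m over full span:
  R_A = wL/2 = 14·20/2 = 140 kN
  R_B = wL/2 = 14·20/2 = 140 kN
Superposition: R_A = 1451/15 kN, R_B = 1039/15 kN

R_A = 1451/15 kN, R_B = 1039/15 kN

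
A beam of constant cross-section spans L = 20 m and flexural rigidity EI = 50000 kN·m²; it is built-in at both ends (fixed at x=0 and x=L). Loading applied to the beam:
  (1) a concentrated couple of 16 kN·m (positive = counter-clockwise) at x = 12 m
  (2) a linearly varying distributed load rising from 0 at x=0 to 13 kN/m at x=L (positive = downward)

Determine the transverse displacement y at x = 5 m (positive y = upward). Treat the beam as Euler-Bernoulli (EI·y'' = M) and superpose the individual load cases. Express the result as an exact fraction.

y(5) = -9031/320000 m

Load 1 — applied couple M₀=16 kN·m at a=12 m (b=L-a=8):
  y_1 = (R_Ax³/6 - M_Ax²/2)/EI  [x≤a] with R_A=144/125, M_A=128/25 = ((144/125)·5³/6 - (128/25)·5²/2)/50000 = -1/1250 m
Load 2 — triangular load w₀=13 kN/m (0→w₀ over full span):
  y_2 = -w₀x²(L-x)²(x+2L)/(120LEI) = -13·5²·(20-5)²·(5+2·20)/(120·20·50000) = -351/12800 m
Superposition: y = Σ y_i = -9031/320000 m ≈ -0.028222 m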